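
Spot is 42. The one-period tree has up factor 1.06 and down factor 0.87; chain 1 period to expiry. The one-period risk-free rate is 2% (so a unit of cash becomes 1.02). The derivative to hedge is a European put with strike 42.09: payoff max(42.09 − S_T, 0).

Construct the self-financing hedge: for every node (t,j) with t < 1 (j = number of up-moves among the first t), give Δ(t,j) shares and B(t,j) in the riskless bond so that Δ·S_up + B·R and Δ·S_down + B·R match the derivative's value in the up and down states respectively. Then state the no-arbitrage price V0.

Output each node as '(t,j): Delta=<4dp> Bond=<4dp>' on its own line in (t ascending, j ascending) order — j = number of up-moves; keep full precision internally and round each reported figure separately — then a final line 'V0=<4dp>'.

The replicating-portfolio and risk-neutral prices coincide; use p* = (1.02−0.87)/(1.06−0.87) = 0.7895 for the latter.
At expiry t=1: V(1,0)=5.5500, V(1,1)=0.0000
(0,0): S=42.0000. Δ = (V_up−V_dn)/(S_up−S_dn) = (0.0000−5.5500)/(44.5200−36.5400) = -0.6955. V = [p*·0.0000 + (1−p*)·5.5500]/1.02 = 1.1455. B = V − Δ·S = 30.3560.
The time-0 hedge costs 1.1455, which is the no-arbitrage price.

(0,0): Delta=-0.6955 Bond=30.3560
V0=1.1455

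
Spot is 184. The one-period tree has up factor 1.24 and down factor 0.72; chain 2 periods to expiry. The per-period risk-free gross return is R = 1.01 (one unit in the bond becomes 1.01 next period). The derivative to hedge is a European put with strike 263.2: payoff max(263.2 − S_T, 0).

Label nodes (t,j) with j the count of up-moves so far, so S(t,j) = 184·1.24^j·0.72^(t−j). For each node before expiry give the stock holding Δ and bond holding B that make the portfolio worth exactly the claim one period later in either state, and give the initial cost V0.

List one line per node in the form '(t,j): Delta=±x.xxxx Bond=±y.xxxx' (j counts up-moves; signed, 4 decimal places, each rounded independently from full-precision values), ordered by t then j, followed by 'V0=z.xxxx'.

Under the risk-neutral measure, an up-move has probability p* = (R−d)/(u−d) = 0.5577 and values discount at R = 1.01.
Terminal values V(2,·): V(2,0)=167.8144, V(2,1)=98.9248, V(2,2)=0.0000
Node (1,0) S=132.4800: V=(p*·98.9248+(1−p*)·167.8144)/1.01=128.1141; Δ=(98.9248−167.8144)/(164.2752−95.3856)=-1.0000; B=V−Δ·S=260.5941
Node (1,1) S=228.1600: V=(p*·0.0000+(1−p*)·98.9248)/1.01=43.3220; Δ=(0.0000−98.9248)/(282.9184−164.2752)=-0.8338; B=V−Δ·S=233.5620
Node (0,0) S=184.0000: V=(p*·43.3220+(1−p*)·128.1141)/1.01=80.0259; Δ=(43.3220−128.1141)/(228.1600−132.4800)=-0.8862; B=V−Δ·S=243.0876
Root portfolio cost Δ·184+B reproduces V0=80.0259.

(0,0): Delta=-0.8862 Bond=243.0876
(1,0): Delta=-1.0000 Bond=260.5941
(1,1): Delta=-0.8338 Bond=233.5620
V0=80.0259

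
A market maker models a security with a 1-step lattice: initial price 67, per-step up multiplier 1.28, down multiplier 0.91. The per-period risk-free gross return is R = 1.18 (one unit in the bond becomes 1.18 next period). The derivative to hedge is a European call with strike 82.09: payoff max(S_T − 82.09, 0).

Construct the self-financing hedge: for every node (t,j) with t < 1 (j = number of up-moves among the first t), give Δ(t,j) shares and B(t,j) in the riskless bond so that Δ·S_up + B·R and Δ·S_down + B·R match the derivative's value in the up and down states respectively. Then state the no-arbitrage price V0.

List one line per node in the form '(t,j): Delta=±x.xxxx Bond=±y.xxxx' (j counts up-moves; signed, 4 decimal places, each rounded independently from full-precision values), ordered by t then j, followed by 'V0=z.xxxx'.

The replicating-portfolio and risk-neutral prices coincide; use p* = (1.18−0.91)/(1.28−0.91) = 0.7297 for the latter.
Terminal payoffs: V(1,0)=0.0000, V(1,1)=3.6700
Node (0,0) S=67.0000: V=(p*·3.6700+(1−p*)·0.0000)/1.18=2.2696; Δ=(3.6700−0.0000)/(85.7600−60.9700)=0.1480; B=V−Δ·S=-7.6493
The time-0 hedge costs 2.2696, which is the no-arbitrage price.

(0,0): Delta=0.1480 Bond=-7.6493
V0=2.2696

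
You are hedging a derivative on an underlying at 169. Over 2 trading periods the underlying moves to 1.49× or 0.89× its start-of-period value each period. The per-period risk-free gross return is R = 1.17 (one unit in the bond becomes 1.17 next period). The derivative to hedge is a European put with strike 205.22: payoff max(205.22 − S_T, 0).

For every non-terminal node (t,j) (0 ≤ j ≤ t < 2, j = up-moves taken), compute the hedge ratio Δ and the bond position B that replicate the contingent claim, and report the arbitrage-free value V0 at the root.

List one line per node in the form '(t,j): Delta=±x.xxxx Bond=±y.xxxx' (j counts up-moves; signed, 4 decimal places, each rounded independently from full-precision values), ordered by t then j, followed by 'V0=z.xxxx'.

(0,0): Delta=-0.3208 Bond=69.0378
(1,0): Delta=-0.7907 Bond=151.4517
(1,1): Delta=0.0000 Bond=0.0000
V0=14.8269

Since d<R<u, set p* = (R−d)/(u−d) = 0.4667; price each node as the discounted p*-expectation of its children.
Payoff layer (t=2): V(2,0)=71.3551, V(2,1)=0.0000, V(2,2)=0.0000
  t=1,j=0: stock 150.4100 → up 224.1109 (V=0.0000), down 133.8649 (V=71.3551). Price 32.5265; hedge Δ=-0.7907, bond B=151.4517.
  t=1,j=1: stock 251.8100 → up 375.1969 (V=0.0000), down 224.1109 (V=0.0000). Price 0.0000; hedge Δ=0.0000, bond B=0.0000.
  t=0,j=0: stock 169.0000 → up 251.8100 (V=0.0000), down 150.4100 (V=32.5265). Price 14.8269; hedge Δ=-0.3208, bond B=69.0378.
Each (Δ,B) replicates both successor values, so the strategy is self-financing and V0 is arbitrage-free.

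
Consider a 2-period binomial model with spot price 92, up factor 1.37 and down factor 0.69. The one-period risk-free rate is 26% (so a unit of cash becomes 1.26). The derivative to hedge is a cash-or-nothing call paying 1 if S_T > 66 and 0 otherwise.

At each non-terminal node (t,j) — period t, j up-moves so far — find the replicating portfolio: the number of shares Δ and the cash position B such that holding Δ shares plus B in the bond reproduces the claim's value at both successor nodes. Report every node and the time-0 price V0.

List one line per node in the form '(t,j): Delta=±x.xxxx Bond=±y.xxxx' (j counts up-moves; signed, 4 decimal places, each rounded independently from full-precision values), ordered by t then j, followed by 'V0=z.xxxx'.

(0,0): Delta=0.0021 Bond=0.4246
(1,0): Delta=0.0232 Bond=-0.8053
(1,1): Delta=0.0000 Bond=0.7937
V0=0.6134

Under the risk-neutral measure, an up-move has probability p* = (R−d)/(u−d) = 0.8382 and values discount at R = 1.26.
Terminal payoffs: V(2,0)=0.0000, V(2,1)=1.0000, V(2,2)=1.0000
  t=1,j=0: stock 63.4800 → up 86.9676 (V=1.0000), down 43.8012 (V=0.0000). Price 0.6653; hedge Δ=0.0232, bond B=-0.8053.
  t=1,j=1: stock 126.0400 → up 172.6748 (V=1.0000), down 86.9676 (V=1.0000). Price 0.7937; hedge Δ=0.0000, bond B=0.7937.
  t=0,j=0: stock 92.0000 → up 126.0400 (V=0.7937), down 63.4800 (V=0.6653). Price 0.6134; hedge Δ=0.0021, bond B=0.4246.
The time-0 hedge costs 0.6134, which is the no-arbitrage price.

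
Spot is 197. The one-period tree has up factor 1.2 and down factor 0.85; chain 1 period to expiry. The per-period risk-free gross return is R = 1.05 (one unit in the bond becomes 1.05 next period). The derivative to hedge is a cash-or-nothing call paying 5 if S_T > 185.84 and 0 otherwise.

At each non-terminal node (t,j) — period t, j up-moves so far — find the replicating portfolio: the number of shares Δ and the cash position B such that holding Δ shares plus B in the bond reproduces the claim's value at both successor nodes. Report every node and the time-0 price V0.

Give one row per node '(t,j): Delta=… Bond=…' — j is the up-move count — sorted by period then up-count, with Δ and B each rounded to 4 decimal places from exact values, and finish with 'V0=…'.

(0,0): Delta=0.0725 Bond=-11.5646
V0=2.7211

The replicating-portfolio and risk-neutral prices coincide; use p* = (1.05−0.85)/(1.2−0.85) = 0.5714 for the latter.
Payoff layer (t=1): V(1,0)=0.0000, V(1,1)=5.0000
(0,0): S=197.0000. Δ = (V_up−V_dn)/(S_up−S_dn) = (5.0000−0.0000)/(236.4000−167.4500) = 0.0725. V = [p*·5.0000 + (1−p*)·0.0000]/1.05 = 2.7211. B = V − Δ·S = -11.5646.
The time-0 hedge costs 2.7211, which is the no-arbitrage price.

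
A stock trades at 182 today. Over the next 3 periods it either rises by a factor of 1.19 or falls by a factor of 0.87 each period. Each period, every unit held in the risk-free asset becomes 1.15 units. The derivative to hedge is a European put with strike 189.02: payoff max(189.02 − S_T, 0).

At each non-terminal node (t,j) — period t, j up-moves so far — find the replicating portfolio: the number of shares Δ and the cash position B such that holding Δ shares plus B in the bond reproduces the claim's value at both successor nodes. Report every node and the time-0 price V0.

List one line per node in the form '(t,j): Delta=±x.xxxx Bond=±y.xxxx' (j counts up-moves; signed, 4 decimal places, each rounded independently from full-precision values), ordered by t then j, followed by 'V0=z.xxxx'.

Since d<R<u, set p* = (R−d)/(u−d) = 0.8750; price each node as the discounted p*-expectation of its children.
At expiry t=3: V(3,0)=69.1725, V(3,1)=25.0906, V(3,2)=0.0000, V(3,3)=0.0000
Node (2,0) S=137.7558: V=(p*·25.0906+(1−p*)·69.1725)/1.15=26.6094; Δ=(25.0906−69.1725)/(163.9294−119.8475)=-1.0000; B=V−Δ·S=164.3652
Node (2,1) S=188.4246: V=(p*·0.0000+(1−p*)·25.0906)/1.15=2.7272; Δ=(0.0000−25.0906)/(224.2253−163.9294)=-0.4161; B=V−Δ·S=81.1354
Node (2,2) S=257.7302: V=(p*·0.0000+(1−p*)·0.0000)/1.15=0.0000; Δ=(0.0000−0.0000)/(306.6989−224.2253)=0.0000; B=V−Δ·S=0.0000
Node (1,0) S=158.3400: V=(p*·2.7272+(1−p*)·26.6094)/1.15=4.9674; Δ=(2.7272−26.6094)/(188.4246−137.7558)=-0.4713; B=V−Δ·S=79.5992
Node (1,1) S=216.5800: V=(p*·0.0000+(1−p*)·2.7272)/1.15=0.2964; Δ=(0.0000−2.7272)/(257.7302−188.4246)=-0.0394; B=V−Δ·S=8.8191
Node (0,0) S=182.0000: V=(p*·0.2964+(1−p*)·4.9674)/1.15=0.7655; Δ=(0.2964−4.9674)/(216.5800−158.3400)=-0.0802; B=V−Δ·S=15.3622
Self-financing check: at every node Δ·S+B equals the discounted successor values.

(0,0): Delta=-0.0802 Bond=15.3622
(1,0): Delta=-0.4713 Bond=79.5992
(1,1): Delta=-0.0394 Bond=8.8191
(2,0): Delta=-1.0000 Bond=164.3652
(2,1): Delta=-0.4161 Bond=81.1354
(2,2): Delta=0.0000 Bond=0.0000
V0=0.7655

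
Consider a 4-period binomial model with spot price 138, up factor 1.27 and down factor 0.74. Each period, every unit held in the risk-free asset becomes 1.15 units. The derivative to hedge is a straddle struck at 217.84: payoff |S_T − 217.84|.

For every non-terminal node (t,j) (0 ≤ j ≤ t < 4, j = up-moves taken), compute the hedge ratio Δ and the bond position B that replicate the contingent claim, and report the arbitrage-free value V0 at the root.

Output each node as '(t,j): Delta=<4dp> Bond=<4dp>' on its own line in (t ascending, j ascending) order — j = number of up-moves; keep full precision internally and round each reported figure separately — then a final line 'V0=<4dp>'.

(0,0): Delta=0.1749 Bond=20.2160
(1,0): Delta=-1.0000 Bond=143.2333
(1,1): Delta=0.3753 Bond=-11.8691
(2,0): Delta=-1.0000 Bond=164.7183
(2,1): Delta=-1.0000 Bond=164.7183
(2,2): Delta=0.6099 Bond=-65.8547
(3,0): Delta=-1.0000 Bond=189.4261
(3,1): Delta=-1.0000 Bond=189.4261
(3,2): Delta=-1.0000 Bond=189.4261
(3,3): Delta=0.8844 Bond=-153.3405
V0=44.3578

The replicating-portfolio and risk-neutral prices coincide; use p* = (1.15−0.74)/(1.27−0.74) = 0.7736 for the latter.
Terminal payoffs: V(4,0)=176.4585, V(4,1)=146.8204, V(4,2)=95.9551, V(4,3)=8.6591, V(4,4)=141.1596
Node (3,0) S=55.9209: V=(p*·146.8204+(1−p*)·176.4585)/1.15=133.5052; Δ=(146.8204−176.4585)/(71.0196−41.3815)=-1.0000; B=V−Δ·S=189.4261
Node (3,1) S=95.9724: V=(p*·95.9551+(1−p*)·146.8204)/1.15=93.4537; Δ=(95.9551−146.8204)/(121.8849−71.0196)=-1.0000; B=V−Δ·S=189.4261
Node (3,2) S=164.7093: V=(p*·8.6591+(1−p*)·95.9551)/1.15=24.7167; Δ=(8.6591−95.9551)/(209.1809−121.8849)=-1.0000; B=V−Δ·S=189.4261
Node (3,3) S=282.6769: V=(p*·141.1596+(1−p*)·8.6591)/1.15=96.6604; Δ=(141.1596−8.6591)/(358.9996−209.1809)=0.8844; B=V−Δ·S=-153.3405
Node (2,0) S=75.5688: V=(p*·93.4537+(1−p*)·133.5052)/1.15=89.1495; Δ=(93.4537−133.5052)/(95.9724−55.9209)=-1.0000; B=V−Δ·S=164.7183
Node (2,1) S=129.6924: V=(p*·24.7167+(1−p*)·93.4537)/1.15=35.0259; Δ=(24.7167−93.4537)/(164.7093−95.9724)=-1.0000; B=V−Δ·S=164.7183
Node (2,2) S=222.5802: V=(p*·96.6604+(1−p*)·24.7167)/1.15=69.8881; Δ=(96.6604−24.7167)/(282.6769−164.7093)=0.6099; B=V−Δ·S=-65.8547
Node (1,0) S=102.1200: V=(p*·35.0259+(1−p*)·89.1495)/1.15=41.1133; Δ=(35.0259−89.1495)/(129.6924−75.5688)=-1.0000; B=V−Δ·S=143.2333
Node (1,1) S=175.2600: V=(p*·69.8881+(1−p*)·35.0259)/1.15=53.9085; Δ=(69.8881−35.0259)/(222.5802−129.6924)=0.3753; B=V−Δ·S=-11.8691
Node (0,0) S=138.0000: V=(p*·53.9085+(1−p*)·41.1133)/1.15=44.3578; Δ=(53.9085−41.1133)/(175.2600−102.1200)=0.1749; B=V−Δ·S=20.2160
Root portfolio cost Δ·138+B reproduces V0=44.3578.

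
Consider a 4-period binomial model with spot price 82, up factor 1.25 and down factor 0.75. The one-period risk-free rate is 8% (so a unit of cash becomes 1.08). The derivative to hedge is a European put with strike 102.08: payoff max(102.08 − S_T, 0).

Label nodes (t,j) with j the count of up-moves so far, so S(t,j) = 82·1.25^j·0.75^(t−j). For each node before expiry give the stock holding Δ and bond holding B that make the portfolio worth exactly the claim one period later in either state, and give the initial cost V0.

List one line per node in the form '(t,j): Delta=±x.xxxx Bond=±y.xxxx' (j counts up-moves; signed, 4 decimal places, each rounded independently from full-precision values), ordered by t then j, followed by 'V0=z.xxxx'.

Under the risk-neutral measure, an up-move has probability p* = (R−d)/(u−d) = 0.6600 and values discount at R = 1.08.
Terminal values V(4,·): V(4,0)=76.1347, V(4,1)=58.8378, V(4,2)=30.0097, V(4,3)=0.0000, V(4,4)=0.0000
  t=3,j=0: stock 34.5938 → up 43.2422 (V=58.8378), down 25.9453 (V=76.1347). Price 59.9248; hedge Δ=-1.0000, bond B=94.5185.
  t=3,j=1: stock 57.6562 → up 72.0703 (V=30.0097), down 43.2422 (V=58.8378). Price 36.8623; hedge Δ=-1.0000, bond B=94.5185.
  t=3,j=2: stock 96.0938 → up 120.1172 (V=0.0000), down 72.0703 (V=30.0097). Price 9.4475; hedge Δ=-0.6246, bond B=69.4669.
  t=3,j=3: stock 160.1562 → up 200.1953 (V=0.0000), down 120.1172 (V=0.0000). Price 0.0000; hedge Δ=0.0000, bond B=0.0000.
  t=2,j=0: stock 46.1250 → up 57.6562 (V=36.8623), down 34.5938 (V=59.9248). Price 41.3921; hedge Δ=-1.0000, bond B=87.5171.
  t=2,j=1: stock 76.8750 → up 96.0938 (V=9.4475), down 57.6562 (V=36.8623). Price 17.3783; hedge Δ=-0.7132, bond B=72.2078.
  t=2,j=2: stock 128.1250 → up 160.1562 (V=0.0000), down 96.0938 (V=9.4475). Price 2.9742; hedge Δ=-0.1475, bond B=21.8692.
  t=1,j=0: stock 61.5000 → up 76.8750 (V=17.3783), down 46.1250 (V=41.3921). Price 23.6509; hedge Δ=-0.7809, bond B=71.6787.
  t=1,j=1: stock 102.5000 → up 128.1250 (V=2.9742), down 76.8750 (V=17.3783). Price 7.2885; hedge Δ=-0.2811, bond B=36.0966.
  t=0,j=0: stock 82.0000 → up 102.5000 (V=7.2885), down 61.5000 (V=23.6509). Price 11.8997; hedge Δ=-0.3991, bond B=44.6245.
The time-0 hedge costs 11.8997, which is the no-arbitrage price.

(0,0): Delta=-0.3991 Bond=44.6245
(1,0): Delta=-0.7809 Bond=71.6787
(1,1): Delta=-0.2811 Bond=36.0966
(2,0): Delta=-1.0000 Bond=87.5171
(2,1): Delta=-0.7132 Bond=72.2078
(2,2): Delta=-0.1475 Bond=21.8692
(3,0): Delta=-1.0000 Bond=94.5185
(3,1): Delta=-1.0000 Bond=94.5185
(3,2): Delta=-0.6246 Bond=69.4669
(3,3): Delta=0.0000 Bond=0.0000
V0=11.8997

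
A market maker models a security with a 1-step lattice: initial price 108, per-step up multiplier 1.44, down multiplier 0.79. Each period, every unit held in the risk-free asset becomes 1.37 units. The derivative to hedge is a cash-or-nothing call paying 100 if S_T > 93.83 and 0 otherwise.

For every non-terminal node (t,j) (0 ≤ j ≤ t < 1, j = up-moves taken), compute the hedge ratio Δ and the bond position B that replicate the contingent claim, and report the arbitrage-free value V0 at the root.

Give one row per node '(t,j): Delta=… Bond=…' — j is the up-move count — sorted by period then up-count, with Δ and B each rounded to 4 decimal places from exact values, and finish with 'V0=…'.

No-arbitrage ⇒ martingale measure with p* = (R−d)/(u−d) = 0.8923.
At expiry t=1: V(1,0)=0.0000, V(1,1)=100.0000
(0,0): S=108.0000. Δ = (V_up−V_dn)/(S_up−S_dn) = (100.0000−0.0000)/(155.5200−85.3200) = 1.4245. V = [p*·100.0000 + (1−p*)·0.0000]/1.37 = 65.1319. B = V − Δ·S = -88.7142.
Self-financing check: at every node Δ·S+B equals the discounted successor values.

(0,0): Delta=1.4245 Bond=-88.7142
V0=65.1319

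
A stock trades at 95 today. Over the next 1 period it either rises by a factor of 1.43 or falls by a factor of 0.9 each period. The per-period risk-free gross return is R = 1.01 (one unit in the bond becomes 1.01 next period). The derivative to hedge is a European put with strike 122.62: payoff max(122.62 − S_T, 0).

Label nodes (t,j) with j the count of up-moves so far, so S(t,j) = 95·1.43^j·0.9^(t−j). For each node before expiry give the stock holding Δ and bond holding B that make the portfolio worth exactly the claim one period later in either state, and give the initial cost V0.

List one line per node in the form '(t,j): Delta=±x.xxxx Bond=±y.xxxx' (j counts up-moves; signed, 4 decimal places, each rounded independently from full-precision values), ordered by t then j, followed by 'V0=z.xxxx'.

(0,0): Delta=-0.7372 Bond=99.1623
V0=29.1246

Risk-neutral probability p* = (R−d)/(u−d) = (1.01−0.9)/(1.43−0.9) = 0.2075.
Payoff layer (t=1): V(1,0)=37.1200, V(1,1)=0.0000
Node (0,0) S=95.0000: V=(p*·0.0000+(1−p*)·37.1200)/1.01=29.1246; Δ=(0.0000−37.1200)/(135.8500−85.5000)=-0.7372; B=V−Δ·S=99.1623
The time-0 hedge costs 29.1246, which is the no-arbitrage price.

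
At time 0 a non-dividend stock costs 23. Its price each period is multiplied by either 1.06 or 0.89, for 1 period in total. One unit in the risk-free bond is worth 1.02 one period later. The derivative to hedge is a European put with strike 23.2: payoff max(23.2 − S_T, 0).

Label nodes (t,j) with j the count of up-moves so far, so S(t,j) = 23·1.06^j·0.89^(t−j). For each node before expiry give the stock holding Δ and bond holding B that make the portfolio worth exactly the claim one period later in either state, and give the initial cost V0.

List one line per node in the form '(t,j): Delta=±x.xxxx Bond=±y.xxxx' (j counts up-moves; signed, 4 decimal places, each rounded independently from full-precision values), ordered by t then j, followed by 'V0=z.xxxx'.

Risk-neutral probability p* = (R−d)/(u−d) = (1.02−0.89)/(1.06−0.89) = 0.7647.
At expiry t=1: V(1,0)=2.7300, V(1,1)=0.0000
Node (0,0) S=23.0000: V=(p*·0.0000+(1−p*)·2.7300)/1.02=0.6298; Δ=(0.0000−2.7300)/(24.3800−20.4700)=-0.6982; B=V−Δ·S=16.6886
The time-0 hedge costs 0.6298, which is the no-arbitrage price.

(0,0): Delta=-0.6982 Bond=16.6886
V0=0.6298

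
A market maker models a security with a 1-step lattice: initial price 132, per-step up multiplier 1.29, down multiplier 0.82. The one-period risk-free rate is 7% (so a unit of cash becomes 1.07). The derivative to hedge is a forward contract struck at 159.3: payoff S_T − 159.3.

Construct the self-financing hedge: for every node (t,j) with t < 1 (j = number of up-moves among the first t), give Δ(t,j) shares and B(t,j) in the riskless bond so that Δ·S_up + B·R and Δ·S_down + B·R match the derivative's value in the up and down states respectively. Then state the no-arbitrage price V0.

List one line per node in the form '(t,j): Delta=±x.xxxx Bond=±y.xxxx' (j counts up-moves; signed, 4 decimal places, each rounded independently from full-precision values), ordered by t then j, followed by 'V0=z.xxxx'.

Under the risk-neutral measure, an up-move has probability p* = (R−d)/(u−d) = 0.5319 and values discount at R = 1.07.
Payoff layer (t=1): V(1,0)=-51.0600, V(1,1)=10.9800
(0,0): S=132.0000. Δ = (V_up−V_dn)/(S_up−S_dn) = (10.9800−-51.0600)/(170.2800−108.2400) = 1.0000. V = [p*·10.9800 + (1−p*)·-51.0600]/1.07 = -16.8785. B = V − Δ·S = -148.8785.
Each (Δ,B) replicates both successor values, so the strategy is self-financing and V0 is arbitrage-free.

(0,0): Delta=1.0000 Bond=-148.8785
V0=-16.8785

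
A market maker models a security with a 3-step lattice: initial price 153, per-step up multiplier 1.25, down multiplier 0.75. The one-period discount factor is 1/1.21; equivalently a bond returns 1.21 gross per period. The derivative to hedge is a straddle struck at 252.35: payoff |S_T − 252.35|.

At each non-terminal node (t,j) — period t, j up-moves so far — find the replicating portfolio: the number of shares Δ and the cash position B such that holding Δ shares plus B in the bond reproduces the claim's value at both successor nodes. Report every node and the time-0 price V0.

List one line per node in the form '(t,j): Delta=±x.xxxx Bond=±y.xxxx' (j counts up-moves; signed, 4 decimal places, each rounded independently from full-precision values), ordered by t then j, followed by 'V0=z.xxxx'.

Since d<R<u, set p* = (R−d)/(u−d) = 0.9200; price each node as the discounted p*-expectation of its children.
Terminal payoffs: V(3,0)=187.8031, V(3,1)=144.7719, V(3,2)=73.0531, V(3,3)=46.4781
(2,0): S=86.0625. Δ = (V_up−V_dn)/(S_up−S_dn) = (144.7719−187.8031)/(107.5781−64.5469) = -1.0000. V = [p*·144.7719 + (1−p*)·187.8031]/1.21 = 122.4912. B = V − Δ·S = 208.5537.
(2,1): S=143.4375. Δ = (V_up−V_dn)/(S_up−S_dn) = (73.0531−144.7719)/(179.2969−107.5781) = -1.0000. V = [p*·73.0531 + (1−p*)·144.7719]/1.21 = 65.1162. B = V − Δ·S = 208.5537.
(2,2): S=239.0625. Δ = (V_up−V_dn)/(S_up−S_dn) = (46.4781−73.0531)/(298.8281−179.2969) = -0.2223. V = [p*·46.4781 + (1−p*)·73.0531]/1.21 = 40.1687. B = V − Δ·S = 93.3187.
(1,0): S=114.7500. Δ = (V_up−V_dn)/(S_up−S_dn) = (65.1162−122.4912)/(143.4375−86.0625) = -1.0000. V = [p*·65.1162 + (1−p*)·122.4912]/1.21 = 57.6084. B = V − Δ·S = 172.3584.
(1,1): S=191.2500. Δ = (V_up−V_dn)/(S_up−S_dn) = (40.1687−65.1162)/(239.0625−143.4375) = -0.2609. V = [p*·40.1687 + (1−p*)·65.1162]/1.21 = 34.8467. B = V − Δ·S = 84.7417.
(0,0): S=153.0000. Δ = (V_up−V_dn)/(S_up−S_dn) = (34.8467−57.6084)/(191.2500−114.7500) = -0.2975. V = [p*·34.8467 + (1−p*)·57.6084]/1.21 = 30.3038. B = V − Δ·S = 75.8273.
The time-0 hedge costs 30.3038, which is the no-arbitrage price.

(0,0): Delta=-0.2975 Bond=75.8273
(1,0): Delta=-1.0000 Bond=172.3584
(1,1): Delta=-0.2609 Bond=84.7417
(2,0): Delta=-1.0000 Bond=208.5537
(2,1): Delta=-1.0000 Bond=208.5537
(2,2): Delta=-0.2223 Bond=93.3187
V0=30.3038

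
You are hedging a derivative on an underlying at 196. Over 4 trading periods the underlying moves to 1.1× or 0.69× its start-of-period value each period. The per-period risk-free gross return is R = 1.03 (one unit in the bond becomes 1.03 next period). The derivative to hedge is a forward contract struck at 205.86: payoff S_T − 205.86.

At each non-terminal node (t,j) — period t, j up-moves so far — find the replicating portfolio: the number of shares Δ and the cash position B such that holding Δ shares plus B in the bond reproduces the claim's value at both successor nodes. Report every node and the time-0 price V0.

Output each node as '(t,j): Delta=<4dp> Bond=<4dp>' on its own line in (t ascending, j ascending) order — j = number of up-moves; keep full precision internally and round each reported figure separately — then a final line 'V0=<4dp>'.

No-arbitrage ⇒ martingale measure with p* = (R−d)/(u−d) = 0.8293.
Payoff layer (t=4): V(4,0)=-161.4324, V(4,1)=-135.0335, V(4,2)=-92.9481, V(4,3)=-25.8556, V(4,4)=81.1036
  t=3,j=0: stock 64.3878 → up 70.8265 (V=-135.0335), down 44.4276 (V=-161.4324). Price -135.4763; hedge Δ=1.0000, bond B=-199.8641.
  t=3,j=1: stock 102.6472 → up 112.9119 (V=-92.9481), down 70.8265 (V=-135.0335). Price -97.2169; hedge Δ=1.0000, bond B=-199.8641.
  t=3,j=2: stock 163.6404 → up 180.0044 (V=-25.8556), down 112.9119 (V=-92.9481). Price -36.2237; hedge Δ=1.0000, bond B=-199.8641.
  t=3,j=3: stock 260.8760 → up 286.9636 (V=81.1036), down 180.0044 (V=-25.8556). Price 61.0119; hedge Δ=1.0000, bond B=-199.8641.
  t=2,j=0: stock 93.3156 → up 102.6472 (V=-97.2169), down 64.3878 (V=-135.4763). Price -100.7272; hedge Δ=1.0000, bond B=-194.0428.
  t=2,j=1: stock 148.7640 → up 163.6404 (V=-36.2237), down 102.6472 (V=-97.2169). Price -45.2788; hedge Δ=1.0000, bond B=-194.0428.
  t=2,j=2: stock 237.1600 → up 260.8760 (V=61.0119), down 163.6404 (V=-36.2237). Price 43.1172; hedge Δ=1.0000, bond B=-194.0428.
  t=1,j=0: stock 135.2400 → up 148.7640 (V=-45.2788), down 93.3156 (V=-100.7272). Price -53.1511; hedge Δ=1.0000, bond B=-188.3911.
  t=1,j=1: stock 215.6000 → up 237.1600 (V=43.1172), down 148.7640 (V=-45.2788). Price 27.2089; hedge Δ=1.0000, bond B=-188.3911.
  t=0,j=0: stock 196.0000 → up 215.6000 (V=27.2089), down 135.2400 (V=-53.1511). Price 13.0961; hedge Δ=1.0000, bond B=-182.9039.
The time-0 hedge costs 13.0961, which is the no-arbitrage price.

(0,0): Delta=1.0000 Bond=-182.9039
(1,0): Delta=1.0000 Bond=-188.3911
(1,1): Delta=1.0000 Bond=-188.3911
(2,0): Delta=1.0000 Bond=-194.0428
(2,1): Delta=1.0000 Bond=-194.0428
(2,2): Delta=1.0000 Bond=-194.0428
(3,0): Delta=1.0000 Bond=-199.8641
(3,1): Delta=1.0000 Bond=-199.8641
(3,2): Delta=1.0000 Bond=-199.8641
(3,3): Delta=1.0000 Bond=-199.8641
V0=13.0961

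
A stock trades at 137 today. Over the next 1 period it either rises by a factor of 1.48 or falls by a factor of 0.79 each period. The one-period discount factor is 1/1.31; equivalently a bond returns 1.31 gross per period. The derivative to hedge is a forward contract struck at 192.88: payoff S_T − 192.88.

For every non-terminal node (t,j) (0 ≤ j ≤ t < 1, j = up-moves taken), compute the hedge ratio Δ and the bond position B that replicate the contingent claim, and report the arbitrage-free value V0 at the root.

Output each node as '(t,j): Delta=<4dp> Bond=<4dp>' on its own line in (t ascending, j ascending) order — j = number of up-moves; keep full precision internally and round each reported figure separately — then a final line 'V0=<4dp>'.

(0,0): Delta=1.0000 Bond=-147.2366
V0=-10.2366

Risk-neutral probability p* = (R−d)/(u−d) = (1.31−0.79)/(1.48−0.79) = 0.7536.
Terminal payoffs: V(1,0)=-84.6500, V(1,1)=9.8800
Node (0,0) S=137.0000: V=(p*·9.8800+(1−p*)·-84.6500)/1.31=-10.2366; Δ=(9.8800−-84.6500)/(202.7600−108.2300)=1.0000; B=V−Δ·S=-147.2366
Check: Δ(0,0)·S0 + B(0,0) = -10.2366 = V0.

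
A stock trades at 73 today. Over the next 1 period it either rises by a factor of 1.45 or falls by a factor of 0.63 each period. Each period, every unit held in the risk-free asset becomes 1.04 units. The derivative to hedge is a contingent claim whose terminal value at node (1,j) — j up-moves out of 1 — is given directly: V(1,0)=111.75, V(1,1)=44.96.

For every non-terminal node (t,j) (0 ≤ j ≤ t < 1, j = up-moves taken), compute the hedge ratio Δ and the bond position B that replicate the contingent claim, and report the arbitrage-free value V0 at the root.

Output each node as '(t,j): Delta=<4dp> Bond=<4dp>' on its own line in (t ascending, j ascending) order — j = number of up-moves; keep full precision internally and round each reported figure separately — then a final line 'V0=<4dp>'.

(0,0): Delta=-1.1158 Bond=156.7926
V0=75.3413

Risk-neutral probability p* = (R−d)/(u−d) = (1.04−0.63)/(1.45−0.63) = 0.5000.
At expiry t=1: V(1,0)=111.7500, V(1,1)=44.9600
Node (0,0) S=73.0000: V=(p*·44.9600+(1−p*)·111.7500)/1.04=75.3413; Δ=(44.9600−111.7500)/(105.8500−45.9900)=-1.1158; B=V−Δ·S=156.7926
Self-financing check: at every node Δ·S+B equals the discounted successor values.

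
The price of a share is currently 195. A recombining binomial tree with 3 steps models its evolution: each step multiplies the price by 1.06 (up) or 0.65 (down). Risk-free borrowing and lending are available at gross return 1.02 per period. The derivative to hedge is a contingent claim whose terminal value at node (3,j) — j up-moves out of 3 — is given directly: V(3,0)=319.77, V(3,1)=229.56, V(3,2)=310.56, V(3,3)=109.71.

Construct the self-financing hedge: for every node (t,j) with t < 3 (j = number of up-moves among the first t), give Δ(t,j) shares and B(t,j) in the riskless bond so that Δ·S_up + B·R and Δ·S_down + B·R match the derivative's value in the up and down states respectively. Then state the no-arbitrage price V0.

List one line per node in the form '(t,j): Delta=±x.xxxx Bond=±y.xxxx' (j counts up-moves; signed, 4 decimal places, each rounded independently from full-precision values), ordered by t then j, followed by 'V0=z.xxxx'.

No-arbitrage ⇒ martingale measure with p* = (R−d)/(u−d) = 0.9024.
Payoff layer (t=3): V(3,0)=319.7700, V(3,1)=229.5600, V(3,2)=310.5600, V(3,3)=109.7100
Node (2,0) S=82.3875: V=(p*·229.5600+(1−p*)·319.7700)/1.02=233.6872; Δ=(229.5600−319.7700)/(87.3308−53.5519)=-2.6706; B=V−Δ·S=453.7116
Node (2,1) S=134.3550: V=(p*·310.5600+(1−p*)·229.5600)/1.02=296.7231; Δ=(310.5600−229.5600)/(142.4163−87.3308)=1.4704; B=V−Δ·S=99.1621
Node (2,2) S=219.1020: V=(p*·109.7100+(1−p*)·310.5600)/1.02=126.7697; Δ=(109.7100−310.5600)/(232.2481−142.4163)=-2.2358; B=V−Δ·S=616.6478
Node (1,0) S=126.7500: V=(p*·296.7231+(1−p*)·233.6872)/1.02=284.8757; Δ=(296.7231−233.6872)/(134.3550−82.3875)=1.2130; B=V−Δ·S=131.1297
Node (1,1) S=206.7000: V=(p*·126.7697+(1−p*)·296.7231)/1.02=140.5397; Δ=(126.7697−296.7231)/(219.1020−134.3550)=-2.0054; B=V−Δ·S=555.0602
Node (0,0) S=195.0000: V=(p*·140.5397+(1−p*)·284.8757)/1.02=151.5895; Δ=(140.5397−284.8757)/(206.7000−126.7500)=-1.8053; B=V−Δ·S=503.6285
Self-financing check: at every node Δ·S+B equals the discounted successor values.

(0,0): Delta=-1.8053 Bond=503.6285
(1,0): Delta=1.2130 Bond=131.1297
(1,1): Delta=-2.0054 Bond=555.0602
(2,0): Delta=-2.6706 Bond=453.7116
(2,1): Delta=1.4704 Bond=99.1621
(2,2): Delta=-2.2358 Bond=616.6478
V0=151.5895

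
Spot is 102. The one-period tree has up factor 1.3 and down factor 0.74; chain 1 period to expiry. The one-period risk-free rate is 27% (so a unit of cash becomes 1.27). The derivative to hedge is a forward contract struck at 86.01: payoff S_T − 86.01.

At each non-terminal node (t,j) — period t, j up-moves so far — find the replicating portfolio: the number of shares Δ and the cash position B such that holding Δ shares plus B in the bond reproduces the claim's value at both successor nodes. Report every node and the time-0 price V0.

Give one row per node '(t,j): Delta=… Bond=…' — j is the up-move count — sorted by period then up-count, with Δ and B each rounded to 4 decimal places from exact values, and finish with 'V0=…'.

The replicating-portfolio and risk-neutral prices coincide; use p* = (1.27−0.74)/(1.3−0.74) = 0.9464 for the latter.
Terminal payoffs: V(1,0)=-10.5300, V(1,1)=46.5900
Node (0,0) S=102.0000: V=(p*·46.5900+(1−p*)·-10.5300)/1.27=34.2756; Δ=(46.5900−-10.5300)/(132.6000−75.4800)=1.0000; B=V−Δ·S=-67.7244
Each (Δ,B) replicates both successor values, so the strategy is self-financing and V0 is arbitrage-free.

(0,0): Delta=1.0000 Bond=-67.7244
V0=34.2756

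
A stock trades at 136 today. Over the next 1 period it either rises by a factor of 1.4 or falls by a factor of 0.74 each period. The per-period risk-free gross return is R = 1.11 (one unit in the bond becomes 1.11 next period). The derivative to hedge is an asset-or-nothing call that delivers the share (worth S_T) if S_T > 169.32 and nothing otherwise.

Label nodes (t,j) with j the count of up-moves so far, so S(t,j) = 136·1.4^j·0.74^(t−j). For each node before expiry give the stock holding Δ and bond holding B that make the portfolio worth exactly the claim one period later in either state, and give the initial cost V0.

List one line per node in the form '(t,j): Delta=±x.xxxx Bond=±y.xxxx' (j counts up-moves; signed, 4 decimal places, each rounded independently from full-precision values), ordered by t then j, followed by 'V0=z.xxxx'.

Under the risk-neutral measure, an up-move has probability p* = (R−d)/(u−d) = 0.5606 and values discount at R = 1.11.
Payoff layer (t=1): V(1,0)=0.0000, V(1,1)=190.4000
  t=0,j=0: stock 136.0000 → up 190.4000 (V=190.4000), down 100.6400 (V=0.0000). Price 96.1616; hedge Δ=2.1212, bond B=-192.3232.
Check: Δ(0,0)·S0 + B(0,0) = 96.1616 = V0.

(0,0): Delta=2.1212 Bond=-192.3232
V0=96.1616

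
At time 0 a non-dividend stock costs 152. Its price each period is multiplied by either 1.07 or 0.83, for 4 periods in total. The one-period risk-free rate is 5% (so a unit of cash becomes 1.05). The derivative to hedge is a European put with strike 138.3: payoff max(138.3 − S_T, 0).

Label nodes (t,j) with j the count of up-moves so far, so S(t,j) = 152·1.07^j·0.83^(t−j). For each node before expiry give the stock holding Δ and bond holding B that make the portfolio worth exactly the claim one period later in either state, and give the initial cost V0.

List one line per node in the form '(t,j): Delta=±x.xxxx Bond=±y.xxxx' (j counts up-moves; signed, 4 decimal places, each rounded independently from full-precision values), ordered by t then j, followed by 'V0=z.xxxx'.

Under the risk-neutral measure, an up-move has probability p* = (R−d)/(u−d) = 0.9167 and values discount at R = 1.05.
At expiry t=4: V(4,0)=66.1634, V(4,1)=45.3046, V(4,2)=18.4143, V(4,3)=0.0000, V(4,4)=0.0000
Node (3,0) S=86.9116: V=(p*·45.3046+(1−p*)·66.1634)/1.05=44.8027; Δ=(45.3046−66.1634)/(92.9954−72.1366)=-1.0000; B=V−Δ·S=131.7143
Node (3,1) S=112.0427: V=(p*·18.4143+(1−p*)·45.3046)/1.05=19.6716; Δ=(18.4143−45.3046)/(119.8857−92.9954)=-1.0000; B=V−Δ·S=131.7143
Node (3,2) S=144.4406: V=(p*·0.0000+(1−p*)·18.4143)/1.05=1.4615; Δ=(0.0000−18.4143)/(154.5514−119.8857)=-0.5312; B=V−Δ·S=78.1878
Node (3,3) S=186.2065: V=(p*·0.0000+(1−p*)·0.0000)/1.05=0.0000; Δ=(0.0000−0.0000)/(199.2410−154.5514)=0.0000; B=V−Δ·S=0.0000
Node (2,0) S=104.7128: V=(p*·19.6716+(1−p*)·44.8027)/1.05=20.7294; Δ=(19.6716−44.8027)/(112.0427−86.9116)=-1.0000; B=V−Δ·S=125.4422
Node (2,1) S=134.9912: V=(p*·1.4615+(1−p*)·19.6716)/1.05=2.8371; Δ=(1.4615−19.6716)/(144.4406−112.0427)=-0.5621; B=V−Δ·S=78.7127
Node (2,2) S=174.0248: V=(p*·0.0000+(1−p*)·1.4615)/1.05=0.1160; Δ=(0.0000−1.4615)/(186.2065−144.4406)=-0.0350; B=V−Δ·S=6.2054
Node (1,0) S=126.1600: V=(p*·2.8371+(1−p*)·20.7294)/1.05=4.1220; Δ=(2.8371−20.7294)/(134.9912−104.7128)=-0.5909; B=V−Δ·S=78.6731
Node (1,1) S=162.6400: V=(p*·0.1160+(1−p*)·2.8371)/1.05=0.3264; Δ=(0.1160−2.8371)/(174.0248−134.9912)=-0.0697; B=V−Δ·S=11.6644
Node (0,0) S=152.0000: V=(p*·0.3264+(1−p*)·4.1220)/1.05=0.6121; Δ=(0.3264−4.1220)/(162.6400−126.1600)=-0.1040; B=V−Δ·S=16.4271
Each (Δ,B) replicates both successor values, so the strategy is self-financing and V0 is arbitrage-free.

(0,0): Delta=-0.1040 Bond=16.4271
(1,0): Delta=-0.5909 Bond=78.6731
(1,1): Delta=-0.0697 Bond=11.6644
(2,0): Delta=-1.0000 Bond=125.4422
(2,1): Delta=-0.5621 Bond=78.7127
(2,2): Delta=-0.0350 Bond=6.2054
(3,0): Delta=-1.0000 Bond=131.7143
(3,1): Delta=-1.0000 Bond=131.7143
(3,2): Delta=-0.5312 Bond=78.1878
(3,3): Delta=0.0000 Bond=0.0000
V0=0.6121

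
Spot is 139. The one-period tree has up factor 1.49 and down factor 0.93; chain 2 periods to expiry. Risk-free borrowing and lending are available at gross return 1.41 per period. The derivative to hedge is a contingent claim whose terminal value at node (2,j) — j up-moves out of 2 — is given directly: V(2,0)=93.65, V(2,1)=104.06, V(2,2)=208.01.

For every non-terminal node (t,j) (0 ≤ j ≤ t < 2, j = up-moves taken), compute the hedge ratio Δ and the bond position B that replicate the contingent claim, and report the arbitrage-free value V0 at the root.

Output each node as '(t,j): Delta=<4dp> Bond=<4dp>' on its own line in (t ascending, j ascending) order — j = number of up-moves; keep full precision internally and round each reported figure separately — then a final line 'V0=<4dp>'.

(0,0): Delta=0.8254 Bond=-24.0765
(1,0): Delta=0.1438 Bond=54.1574
(1,1): Delta=0.8963 Bond=-48.6321
V0=90.6489

No-arbitrage ⇒ martingale measure with p* = (R−d)/(u−d) = 0.8571.
At expiry t=2: V(2,0)=93.6500, V(2,1)=104.0600, V(2,2)=208.0100
Node (1,0) S=129.2700: V=(p*·104.0600+(1−p*)·93.6500)/1.41=72.7467; Δ=(104.0600−93.6500)/(192.6123−120.2211)=0.1438; B=V−Δ·S=54.1574
Node (1,1) S=207.1100: V=(p*·208.0100+(1−p*)·104.0600)/1.41=136.9929; Δ=(208.0100−104.0600)/(308.5939−192.6123)=0.8963; B=V−Δ·S=-48.6321
Node (0,0) S=139.0000: V=(p*·136.9929+(1−p*)·72.7467)/1.41=90.6489; Δ=(136.9929−72.7467)/(207.1100−129.2700)=0.8254; B=V−Δ·S=-24.0765
Check: Δ(0,0)·S0 + B(0,0) = 90.6489 = V0.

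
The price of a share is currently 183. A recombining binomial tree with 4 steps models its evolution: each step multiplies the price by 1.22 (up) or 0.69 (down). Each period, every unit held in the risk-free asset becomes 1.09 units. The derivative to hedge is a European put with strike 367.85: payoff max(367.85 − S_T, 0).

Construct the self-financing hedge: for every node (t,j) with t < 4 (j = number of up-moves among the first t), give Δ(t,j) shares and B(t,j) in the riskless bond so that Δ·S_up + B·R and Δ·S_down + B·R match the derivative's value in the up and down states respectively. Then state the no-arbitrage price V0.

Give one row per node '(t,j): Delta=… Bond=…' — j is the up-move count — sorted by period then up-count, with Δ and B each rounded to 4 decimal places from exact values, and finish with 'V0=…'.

Risk-neutral probability p* = (R−d)/(u−d) = (1.09−0.69)/(1.22−0.69) = 0.7547.
At expiry t=4: V(4,0)=326.3692, V(4,1)=294.5071, V(4,2)=238.1712, V(4,3)=138.5629, V(4,4)=0.0000
  t=3,j=0: stock 60.1171 → up 73.3429 (V=294.5071), down 41.4808 (V=326.3692). Price 277.3599; hedge Δ=-1.0000, bond B=337.4771.
  t=3,j=1: stock 106.2941 → up 129.6788 (V=238.1712), down 73.3429 (V=294.5071). Price 231.1830; hedge Δ=-1.0000, bond B=337.4771.
  t=3,j=2: stock 187.9403 → up 229.2871 (V=138.5629), down 129.6788 (V=238.1712). Price 149.5368; hedge Δ=-1.0000, bond B=337.4771.
  t=3,j=3: stock 332.3002 → up 405.4062 (V=0.0000), down 229.2871 (V=138.5629). Price 31.1808; hedge Δ=-0.7868, bond B=292.6202.
  t=2,j=0: stock 87.1263 → up 106.2941 (V=231.1830), down 60.1171 (V=277.3599). Price 222.4857; hedge Δ=-1.0000, bond B=309.6120.
  t=2,j=1: stock 154.0494 → up 187.9403 (V=149.5368), down 106.2941 (V=231.1830). Price 155.5626; hedge Δ=-1.0000, bond B=309.6120.
  t=2,j=2: stock 272.3772 → up 332.3002 (V=31.1808), down 187.9403 (V=149.5368). Price 55.2400; hedge Δ=-0.8199, bond B=278.5531.
  t=1,j=0: stock 126.2700 → up 154.0494 (V=155.5626), down 87.1263 (V=222.4857). Price 157.7777; hedge Δ=-1.0000, bond B=284.0477.
  t=1,j=1: stock 223.2600 → up 272.3772 (V=55.2400), down 154.0494 (V=155.5626). Price 73.2545; hedge Δ=-0.8478, bond B=262.5425.
  t=0,j=0: stock 183.0000 → up 223.2600 (V=73.2545), down 126.2700 (V=157.7777). Price 86.2262; hedge Δ=-0.8715, bond B=245.7040.
Check: Δ(0,0)·S0 + B(0,0) = 86.2262 = V0.

(0,0): Delta=-0.8715 Bond=245.7040
(1,0): Delta=-1.0000 Bond=284.0477
(1,1): Delta=-0.8478 Bond=262.5425
(2,0): Delta=-1.0000 Bond=309.6120
(2,1): Delta=-1.0000 Bond=309.6120
(2,2): Delta=-0.8199 Bond=278.5531
(3,0): Delta=-1.0000 Bond=337.4771
(3,1): Delta=-1.0000 Bond=337.4771
(3,2): Delta=-1.0000 Bond=337.4771
(3,3): Delta=-0.7868 Bond=292.6202
V0=86.2262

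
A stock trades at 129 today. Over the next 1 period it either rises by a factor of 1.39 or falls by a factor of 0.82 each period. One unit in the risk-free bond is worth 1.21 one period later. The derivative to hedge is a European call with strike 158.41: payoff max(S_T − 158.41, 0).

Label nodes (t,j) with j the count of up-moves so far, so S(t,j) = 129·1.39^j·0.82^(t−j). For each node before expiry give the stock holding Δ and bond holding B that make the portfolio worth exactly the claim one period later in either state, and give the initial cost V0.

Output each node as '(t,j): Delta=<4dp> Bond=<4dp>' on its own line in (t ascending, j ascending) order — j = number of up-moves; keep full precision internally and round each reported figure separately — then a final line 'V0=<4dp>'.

(0,0): Delta=0.2842 Bond=-24.8485
V0=11.8182

The replicating-portfolio and risk-neutral prices coincide; use p* = (1.21−0.82)/(1.39−0.82) = 0.6842 for the latter.
Terminal payoffs: V(1,0)=0.0000, V(1,1)=20.9000
Node (0,0) S=129.0000: V=(p*·20.9000+(1−p*)·0.0000)/1.21=11.8182; Δ=(20.9000−0.0000)/(179.3100−105.7800)=0.2842; B=V−Δ·S=-24.8485
The time-0 hedge costs 11.8182, which is the no-arbitrage price.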